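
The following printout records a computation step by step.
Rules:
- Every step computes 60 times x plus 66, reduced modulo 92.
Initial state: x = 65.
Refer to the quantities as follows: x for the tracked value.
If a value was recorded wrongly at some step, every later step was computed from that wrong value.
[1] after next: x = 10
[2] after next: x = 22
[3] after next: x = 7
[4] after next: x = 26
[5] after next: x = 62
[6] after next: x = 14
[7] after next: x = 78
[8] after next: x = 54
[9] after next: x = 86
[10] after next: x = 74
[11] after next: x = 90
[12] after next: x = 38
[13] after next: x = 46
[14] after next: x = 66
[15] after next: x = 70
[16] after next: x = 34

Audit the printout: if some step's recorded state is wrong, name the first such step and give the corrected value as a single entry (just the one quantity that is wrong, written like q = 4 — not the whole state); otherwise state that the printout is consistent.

step 1: x = (60*65 + 66) mod 92 = 10 -> verified
step 2: x = (60*10 + 66) mod 92 = 22 -> agrees with the printout
step 3: x = (60*22 + 66) mod 92 = 6 -> not what was recorded
Step 3 is the first one off; corrected, x = 6.

step 3, x = 6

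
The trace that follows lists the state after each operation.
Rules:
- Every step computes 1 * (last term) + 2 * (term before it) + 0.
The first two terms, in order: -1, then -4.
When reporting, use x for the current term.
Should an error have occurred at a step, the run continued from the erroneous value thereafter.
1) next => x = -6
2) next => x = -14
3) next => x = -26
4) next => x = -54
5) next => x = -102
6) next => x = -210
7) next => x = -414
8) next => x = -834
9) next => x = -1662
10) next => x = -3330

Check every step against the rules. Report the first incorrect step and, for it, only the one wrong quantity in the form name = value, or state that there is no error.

Step 1: x = 1*(-4) + (2)*(-1) + (0) = -6 — agrees with the trace.
Step 2: x = 1*(-6) + (2)*(-4) + (0) = -14 — no discrepancy.
Step 3: x = 1*(-14) + (2)*(-6) + (0) = -26 — exactly as logged.
Step 4: x = 1*(-26) + (2)*(-14) + (0) = -54 — agrees with the trace.
Step 5: x = 1*(-54) + (2)*(-26) + (0) = -106 — the entry is off here.
Conclusion: step 5 carries the first error; the entry should be x = -106.

step 5, x = -106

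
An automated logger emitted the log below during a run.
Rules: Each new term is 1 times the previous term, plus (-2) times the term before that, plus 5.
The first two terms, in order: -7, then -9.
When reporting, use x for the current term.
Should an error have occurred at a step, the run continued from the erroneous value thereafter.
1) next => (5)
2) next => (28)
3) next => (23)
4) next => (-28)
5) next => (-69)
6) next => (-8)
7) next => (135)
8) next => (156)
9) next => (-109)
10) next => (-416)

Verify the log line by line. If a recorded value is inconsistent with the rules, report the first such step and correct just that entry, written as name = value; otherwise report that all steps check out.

step 1, x = 10

Step 1: x = 1*(-9) + (-2)*(-7) + (5) = 10 — not what was recorded.
The audit stops at step 1: the recorded entry is wrong and should be x = 10.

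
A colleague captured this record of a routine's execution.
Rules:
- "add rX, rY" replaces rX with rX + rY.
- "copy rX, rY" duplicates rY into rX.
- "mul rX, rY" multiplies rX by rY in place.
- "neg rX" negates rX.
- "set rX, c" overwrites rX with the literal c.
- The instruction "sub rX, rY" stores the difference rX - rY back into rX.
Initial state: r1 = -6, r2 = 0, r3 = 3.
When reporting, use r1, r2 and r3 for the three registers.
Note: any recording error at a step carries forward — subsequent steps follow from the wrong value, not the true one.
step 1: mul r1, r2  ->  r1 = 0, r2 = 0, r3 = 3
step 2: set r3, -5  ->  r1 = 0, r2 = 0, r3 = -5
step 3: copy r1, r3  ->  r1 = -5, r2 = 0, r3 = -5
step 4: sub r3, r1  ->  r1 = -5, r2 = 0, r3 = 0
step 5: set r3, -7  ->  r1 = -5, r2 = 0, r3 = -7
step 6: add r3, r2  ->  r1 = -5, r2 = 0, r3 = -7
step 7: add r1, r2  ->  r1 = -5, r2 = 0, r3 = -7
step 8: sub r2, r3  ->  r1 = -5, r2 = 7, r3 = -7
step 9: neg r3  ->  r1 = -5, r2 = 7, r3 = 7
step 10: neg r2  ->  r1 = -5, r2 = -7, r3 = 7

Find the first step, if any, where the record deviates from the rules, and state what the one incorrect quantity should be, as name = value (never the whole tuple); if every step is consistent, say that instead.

no error

Step 1: r1 = -6 * 0 = 0 — in agreement.
Step 2: r3 = -5 — no discrepancy.
Step 3: r1 = -5 — no discrepancy.
Step 4: r3 = -5 - -5 = 0 — confirmed correct.
Step 5: r3 = -7 — exactly as logged.
Step 6: r3 = -7 + 0 = -7 — agrees with the record.
Step 7: r1 = -5 + 0 = -5 — agrees with the record.
Step 8: r2 = 0 - -7 = 7 — confirmed correct.
Step 9: r3 = -(-7) = 7 — checks out.
Step 10: r2 = -(7) = -7 — matches.
All entries verified; no error found.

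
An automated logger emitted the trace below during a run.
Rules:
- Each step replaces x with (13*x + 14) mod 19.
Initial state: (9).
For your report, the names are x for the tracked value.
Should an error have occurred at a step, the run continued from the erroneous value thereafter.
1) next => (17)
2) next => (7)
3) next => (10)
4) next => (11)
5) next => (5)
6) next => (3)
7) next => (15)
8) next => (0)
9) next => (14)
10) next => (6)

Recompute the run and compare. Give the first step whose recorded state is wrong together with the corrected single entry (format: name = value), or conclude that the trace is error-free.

step 1: x = (13*9 + 14) mod 19 = 17 -> verified
step 2: x = (13*17 + 14) mod 19 = 7 -> checks out
step 3: x = (13*7 + 14) mod 19 = 10 -> matches
step 4: x = (13*10 + 14) mod 19 = 11 -> confirmed correct
step 5: x = (13*11 + 14) mod 19 = 5 -> in agreement
step 6: x = (13*5 + 14) mod 19 = 3 -> agrees with the trace
step 7: x = (13*3 + 14) mod 19 = 15 -> confirmed correct
step 8: x = (13*15 + 14) mod 19 = 0 -> matches
step 9: x = (13*0 + 14) mod 19 = 14 -> no discrepancy
step 10: x = (13*14 + 14) mod 19 = 6 -> consistent with the trace
All entries verified; no error found.

no error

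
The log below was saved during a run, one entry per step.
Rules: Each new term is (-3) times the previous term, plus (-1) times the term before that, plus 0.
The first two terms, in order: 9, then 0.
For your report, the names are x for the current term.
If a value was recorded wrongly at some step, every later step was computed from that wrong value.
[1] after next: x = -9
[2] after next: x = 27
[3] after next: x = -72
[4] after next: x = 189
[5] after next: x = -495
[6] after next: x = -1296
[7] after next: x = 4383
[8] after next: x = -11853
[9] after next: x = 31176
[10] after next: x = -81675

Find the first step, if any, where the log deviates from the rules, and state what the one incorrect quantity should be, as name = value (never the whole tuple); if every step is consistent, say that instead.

step 6, x = 1296

Recomputing the run from the initial state:
step 1: x = -9
step 2: x = 27
step 3: x = -72
step 4: x = 189
step 5: x = -495
step 6: x = 1296
step 7: x = -3393
step 8: x = 8883
step 9: x = -23256
step 10: x = 60885
The first disagreement with the log is at step 6, where the value should be x = 1296.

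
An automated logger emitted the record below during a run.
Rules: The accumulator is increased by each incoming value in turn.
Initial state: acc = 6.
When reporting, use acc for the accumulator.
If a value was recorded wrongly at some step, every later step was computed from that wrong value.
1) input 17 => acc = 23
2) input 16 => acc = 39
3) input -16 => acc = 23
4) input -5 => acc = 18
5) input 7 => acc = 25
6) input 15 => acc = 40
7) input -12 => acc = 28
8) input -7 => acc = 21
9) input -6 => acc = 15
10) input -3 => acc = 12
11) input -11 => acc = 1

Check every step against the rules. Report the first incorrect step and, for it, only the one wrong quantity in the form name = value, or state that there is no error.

Step 1: acc = 6 + 17 = 23 — in agreement.
Step 2: acc = 23 + 16 = 39 — consistent with the record.
Step 3: acc = 39 + -16 = 23 — exactly as logged.
Step 4: acc = 23 + -5 = 18 — checks out.
Step 5: acc = 18 + 7 = 25 — confirmed correct.
Step 6: acc = 25 + 15 = 40 — confirmed correct.
Step 7: acc = 40 + -12 = 28 — verified.
Step 8: acc = 28 + -7 = 21 — consistent with the record.
Step 9: acc = 21 + -6 = 15 — checks out.
Step 10: acc = 15 + -3 = 12 — in agreement.
Step 11: acc = 12 + -11 = 1 — verified.
All steps check out; nothing to correct.

no error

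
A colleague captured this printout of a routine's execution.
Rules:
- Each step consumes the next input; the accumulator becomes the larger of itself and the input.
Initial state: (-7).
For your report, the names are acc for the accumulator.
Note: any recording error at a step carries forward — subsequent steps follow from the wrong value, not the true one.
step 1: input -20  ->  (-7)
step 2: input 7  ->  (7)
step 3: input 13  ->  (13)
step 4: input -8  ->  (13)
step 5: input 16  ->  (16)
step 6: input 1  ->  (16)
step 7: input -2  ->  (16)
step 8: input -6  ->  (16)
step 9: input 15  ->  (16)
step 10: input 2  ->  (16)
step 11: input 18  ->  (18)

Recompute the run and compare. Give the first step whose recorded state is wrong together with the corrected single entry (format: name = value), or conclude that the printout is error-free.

no error

1. acc = max(-7, -20) = -7 (checks out)
2. acc = max(-7, 7) = 7 (consistent with the printout)
3. acc = max(7, 13) = 13 (matches)
4. acc = max(13, -8) = 13 (exactly as logged)
5. acc = max(13, 16) = 16 (same as recorded)
6. acc = max(16, 1) = 16 (same as recorded)
7. acc = max(16, -2) = 16 (consistent with the printout)
8. acc = max(16, -6) = 16 (agrees with the printout)
9. acc = max(16, 15) = 16 (no discrepancy)
10. acc = max(16, 2) = 16 (same as recorded)
11. acc = max(16, 18) = 18 (verified)
All entries verified; no error found.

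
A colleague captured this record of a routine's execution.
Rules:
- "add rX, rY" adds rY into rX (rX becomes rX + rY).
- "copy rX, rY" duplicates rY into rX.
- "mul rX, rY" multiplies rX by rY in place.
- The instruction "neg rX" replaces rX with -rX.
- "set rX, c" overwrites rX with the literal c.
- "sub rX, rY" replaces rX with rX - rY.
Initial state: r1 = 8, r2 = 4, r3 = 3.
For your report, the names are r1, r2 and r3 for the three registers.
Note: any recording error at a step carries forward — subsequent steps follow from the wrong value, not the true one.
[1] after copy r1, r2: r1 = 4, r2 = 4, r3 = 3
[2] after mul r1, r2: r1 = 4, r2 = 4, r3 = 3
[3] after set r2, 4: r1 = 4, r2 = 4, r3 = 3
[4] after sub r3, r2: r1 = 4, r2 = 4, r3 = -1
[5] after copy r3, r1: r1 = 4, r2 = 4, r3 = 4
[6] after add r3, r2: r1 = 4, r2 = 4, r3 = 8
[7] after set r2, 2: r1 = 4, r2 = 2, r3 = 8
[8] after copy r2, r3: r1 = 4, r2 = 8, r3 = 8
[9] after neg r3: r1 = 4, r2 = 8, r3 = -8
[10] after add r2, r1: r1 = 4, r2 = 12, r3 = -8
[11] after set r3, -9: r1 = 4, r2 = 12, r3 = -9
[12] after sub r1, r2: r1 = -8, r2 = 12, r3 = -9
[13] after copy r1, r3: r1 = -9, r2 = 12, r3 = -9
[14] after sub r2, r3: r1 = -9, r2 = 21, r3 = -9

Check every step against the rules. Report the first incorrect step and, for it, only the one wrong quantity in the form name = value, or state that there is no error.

Recomputing the run from the initial state:
step 1: r1 = 4, r2 = 4, r3 = 3
step 2: r1 = 16, r2 = 4, r3 = 3
step 3: r1 = 16, r2 = 4, r3 = 3
step 4: r1 = 16, r2 = 4, r3 = -1
step 5: r1 = 16, r2 = 4, r3 = 16
step 6: r1 = 16, r2 = 4, r3 = 20
step 7: r1 = 16, r2 = 2, r3 = 20
step 8: r1 = 16, r2 = 20, r3 = 20
step 9: r1 = 16, r2 = 20, r3 = -20
step 10: r1 = 16, r2 = 36, r3 = -20
step 11: r1 = 16, r2 = 36, r3 = -9
step 12: r1 = -20, r2 = 36, r3 = -9
step 13: r1 = -9, r2 = 36, r3 = -9
step 14: r1 = -9, r2 = 45, r3 = -9
The first disagreement with the record is at step 2, where the value should be r1 = 16.

step 2, r1 = 16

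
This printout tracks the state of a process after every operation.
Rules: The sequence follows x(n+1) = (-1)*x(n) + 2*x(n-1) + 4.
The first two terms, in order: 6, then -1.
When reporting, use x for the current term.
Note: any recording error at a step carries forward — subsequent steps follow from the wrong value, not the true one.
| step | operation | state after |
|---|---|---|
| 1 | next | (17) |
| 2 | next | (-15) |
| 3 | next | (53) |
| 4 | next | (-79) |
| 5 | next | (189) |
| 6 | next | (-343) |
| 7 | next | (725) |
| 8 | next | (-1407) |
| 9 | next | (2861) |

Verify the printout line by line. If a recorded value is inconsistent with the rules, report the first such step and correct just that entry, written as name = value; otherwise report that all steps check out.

1. x = -1*(-1) + (2)*(6) + (4) = 17 (matches)
2. x = -1*(17) + (2)*(-1) + (4) = -15 (in agreement)
3. x = -1*(-15) + (2)*(17) + (4) = 53 (consistent with the printout)
4. x = -1*(53) + (2)*(-15) + (4) = -79 (matches)
5. x = -1*(-79) + (2)*(53) + (4) = 189 (confirmed correct)
6. x = -1*(189) + (2)*(-79) + (4) = -343 (same as recorded)
7. x = -1*(-343) + (2)*(189) + (4) = 725 (no discrepancy)
8. x = -1*(725) + (2)*(-343) + (4) = -1407 (confirmed correct)
9. x = -1*(-1407) + (2)*(725) + (4) = 2861 (confirmed correct)
All steps check out; nothing to correct.

no error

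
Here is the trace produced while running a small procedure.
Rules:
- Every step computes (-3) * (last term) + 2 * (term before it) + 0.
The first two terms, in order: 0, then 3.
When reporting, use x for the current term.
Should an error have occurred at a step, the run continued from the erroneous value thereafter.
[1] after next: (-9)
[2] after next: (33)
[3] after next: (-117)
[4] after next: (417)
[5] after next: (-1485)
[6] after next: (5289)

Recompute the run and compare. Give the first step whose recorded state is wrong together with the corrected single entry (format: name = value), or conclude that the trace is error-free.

no error

Recomputing the run from the initial state:
step 1: x = -9
step 2: x = 33
step 3: x = -117
step 4: x = 417
step 5: x = -1485
step 6: x = 5289
This matches the trace at every step.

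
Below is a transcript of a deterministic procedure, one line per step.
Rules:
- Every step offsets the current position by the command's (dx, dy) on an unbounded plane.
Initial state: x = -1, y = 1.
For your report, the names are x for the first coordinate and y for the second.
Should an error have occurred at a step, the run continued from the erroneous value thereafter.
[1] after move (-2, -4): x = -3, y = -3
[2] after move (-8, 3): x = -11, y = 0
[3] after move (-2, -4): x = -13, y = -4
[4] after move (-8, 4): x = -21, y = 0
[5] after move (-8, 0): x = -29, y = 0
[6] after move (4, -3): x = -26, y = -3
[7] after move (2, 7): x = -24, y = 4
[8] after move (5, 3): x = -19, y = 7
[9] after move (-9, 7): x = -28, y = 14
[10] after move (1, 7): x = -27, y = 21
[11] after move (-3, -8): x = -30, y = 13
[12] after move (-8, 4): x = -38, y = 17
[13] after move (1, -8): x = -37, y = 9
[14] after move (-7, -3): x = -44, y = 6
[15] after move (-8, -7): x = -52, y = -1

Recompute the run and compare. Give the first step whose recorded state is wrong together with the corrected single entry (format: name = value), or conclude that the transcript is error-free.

step 6, x = -25

Recomputing the run from the initial state:
step 1: x = -3, y = -3
step 2: x = -11, y = 0
step 3: x = -13, y = -4
step 4: x = -21, y = 0
step 5: x = -29, y = 0
step 6: x = -25, y = -3
step 7: x = -23, y = 4
step 8: x = -18, y = 7
step 9: x = -27, y = 14
step 10: x = -26, y = 21
step 11: x = -29, y = 13
step 12: x = -37, y = 17
step 13: x = -36, y = 9
step 14: x = -43, y = 6
step 15: x = -51, y = -1
The first disagreement with the transcript is at step 6, where the value should be x = -25.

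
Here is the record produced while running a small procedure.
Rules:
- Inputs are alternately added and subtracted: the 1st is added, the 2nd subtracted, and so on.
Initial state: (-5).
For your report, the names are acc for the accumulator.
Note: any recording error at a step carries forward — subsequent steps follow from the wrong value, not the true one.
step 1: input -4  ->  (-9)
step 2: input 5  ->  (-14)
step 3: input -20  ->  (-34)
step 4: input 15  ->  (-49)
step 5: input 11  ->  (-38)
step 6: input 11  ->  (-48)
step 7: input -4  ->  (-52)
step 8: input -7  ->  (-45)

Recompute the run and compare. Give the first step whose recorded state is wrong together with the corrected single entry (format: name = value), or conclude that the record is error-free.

step 6, acc = -49

Step 1: acc = -5 + -4 = -9 — matches.
Step 2: acc = -9 - 5 = -14 — matches.
Step 3: acc = -14 + -20 = -34 — exactly as logged.
Step 4: acc = -34 - 15 = -49 — in agreement.
Step 5: acc = -49 + 11 = -38 — checks out.
Step 6: acc = -38 - 11 = -49 — first mismatch against the record.
Step 6 is the first one off; corrected, acc = -49.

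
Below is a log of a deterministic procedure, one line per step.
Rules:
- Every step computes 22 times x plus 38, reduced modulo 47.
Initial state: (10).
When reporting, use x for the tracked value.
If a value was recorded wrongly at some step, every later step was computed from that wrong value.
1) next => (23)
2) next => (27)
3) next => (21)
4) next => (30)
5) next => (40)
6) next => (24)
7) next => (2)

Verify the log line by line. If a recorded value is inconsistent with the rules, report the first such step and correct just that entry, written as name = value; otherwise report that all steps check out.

step 6, x = 25

1. x = (22*10 + 38) mod 47 = 23 (confirmed correct)
2. x = (22*23 + 38) mod 47 = 27 (checks out)
3. x = (22*27 + 38) mod 47 = 21 (verified)
4. x = (22*21 + 38) mod 47 = 30 (agrees with the log)
5. x = (22*30 + 38) mod 47 = 40 (verified)
6. x = (22*40 + 38) mod 47 = 25 (the log disagrees here)
So the first discrepancy is step 6, where the right value is x = 25.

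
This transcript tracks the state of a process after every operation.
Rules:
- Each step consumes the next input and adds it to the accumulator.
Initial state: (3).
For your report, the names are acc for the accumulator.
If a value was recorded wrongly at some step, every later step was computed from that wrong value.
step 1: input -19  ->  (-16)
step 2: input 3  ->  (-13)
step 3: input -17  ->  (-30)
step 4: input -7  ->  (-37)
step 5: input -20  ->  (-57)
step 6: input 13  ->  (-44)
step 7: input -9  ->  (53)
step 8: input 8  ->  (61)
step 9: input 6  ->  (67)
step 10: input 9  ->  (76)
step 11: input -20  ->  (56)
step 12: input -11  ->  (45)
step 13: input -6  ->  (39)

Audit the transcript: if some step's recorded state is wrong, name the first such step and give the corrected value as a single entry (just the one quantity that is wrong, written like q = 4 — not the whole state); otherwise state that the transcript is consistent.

1. acc = 3 + -19 = -16 (checks out)
2. acc = -16 + 3 = -13 (no discrepancy)
3. acc = -13 + -17 = -30 (same as recorded)
4. acc = -30 + -7 = -37 (same as recorded)
5. acc = -37 + -20 = -57 (exactly as logged)
6. acc = -57 + 13 = -44 (in agreement)
7. acc = -44 + -9 = -53 (first mismatch against the transcript)
So the first discrepancy is step 7, where the right value is acc = -53.

step 7, acc = -53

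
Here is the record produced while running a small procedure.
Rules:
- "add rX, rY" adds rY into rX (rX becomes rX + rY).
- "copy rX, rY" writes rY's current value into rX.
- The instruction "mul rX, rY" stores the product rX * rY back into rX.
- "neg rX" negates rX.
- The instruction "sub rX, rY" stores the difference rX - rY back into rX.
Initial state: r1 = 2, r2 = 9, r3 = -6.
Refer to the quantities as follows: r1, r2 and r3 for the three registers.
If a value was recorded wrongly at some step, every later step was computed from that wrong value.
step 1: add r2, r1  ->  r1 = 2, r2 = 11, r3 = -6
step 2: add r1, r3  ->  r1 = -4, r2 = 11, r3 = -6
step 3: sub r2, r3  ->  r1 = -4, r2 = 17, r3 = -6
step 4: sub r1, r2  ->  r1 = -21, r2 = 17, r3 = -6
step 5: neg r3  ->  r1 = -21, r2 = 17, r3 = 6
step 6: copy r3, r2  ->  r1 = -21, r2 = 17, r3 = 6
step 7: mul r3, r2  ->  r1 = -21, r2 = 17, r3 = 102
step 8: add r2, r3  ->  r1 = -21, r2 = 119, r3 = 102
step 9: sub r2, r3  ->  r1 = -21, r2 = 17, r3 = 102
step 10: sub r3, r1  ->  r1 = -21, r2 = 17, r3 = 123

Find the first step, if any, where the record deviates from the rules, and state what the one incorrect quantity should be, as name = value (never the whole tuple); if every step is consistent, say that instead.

step 6, r3 = 17

step 1: r2 = 9 + 2 = 11 -> consistent with the record
step 2: r1 = 2 + -6 = -4 -> same as recorded
step 3: r2 = 11 - -6 = 17 -> no discrepancy
step 4: r1 = -4 - 17 = -21 -> checks out
step 5: r3 = -(-6) = 6 -> no discrepancy
step 6: r3 = 17 -> the entry is off here
The audit stops at step 6: the recorded entry is wrong and should be r3 = 17.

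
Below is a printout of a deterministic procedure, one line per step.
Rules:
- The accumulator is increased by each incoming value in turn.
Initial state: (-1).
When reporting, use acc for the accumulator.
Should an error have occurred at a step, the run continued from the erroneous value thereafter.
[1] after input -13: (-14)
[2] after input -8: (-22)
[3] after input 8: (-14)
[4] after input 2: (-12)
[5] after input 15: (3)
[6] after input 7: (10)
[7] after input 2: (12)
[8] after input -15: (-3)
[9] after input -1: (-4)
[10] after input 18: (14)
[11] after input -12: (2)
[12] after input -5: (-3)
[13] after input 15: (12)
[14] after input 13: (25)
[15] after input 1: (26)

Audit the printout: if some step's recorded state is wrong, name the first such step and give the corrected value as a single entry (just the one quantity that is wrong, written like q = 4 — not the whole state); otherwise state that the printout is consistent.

no error

step 1: acc = -1 + -13 = -14 -> no discrepancy
step 2: acc = -14 + -8 = -22 -> same as recorded
step 3: acc = -22 + 8 = -14 -> no discrepancy
step 4: acc = -14 + 2 = -12 -> checks out
step 5: acc = -12 + 15 = 3 -> agrees with the printout
step 6: acc = 3 + 7 = 10 -> no discrepancy
step 7: acc = 10 + 2 = 12 -> in agreement
step 8: acc = 12 + -15 = -3 -> matches
step 9: acc = -3 + -1 = -4 -> in agreement
step 10: acc = -4 + 18 = 14 -> consistent with the printout
step 11: acc = 14 + -12 = 2 -> consistent with the printout
step 12: acc = 2 + -5 = -3 -> checks out
step 13: acc = -3 + 15 = 12 -> checks out
step 14: acc = 12 + 13 = 25 -> confirmed correct
step 15: acc = 25 + 1 = 26 -> exactly as logged
All entries verified; no error found.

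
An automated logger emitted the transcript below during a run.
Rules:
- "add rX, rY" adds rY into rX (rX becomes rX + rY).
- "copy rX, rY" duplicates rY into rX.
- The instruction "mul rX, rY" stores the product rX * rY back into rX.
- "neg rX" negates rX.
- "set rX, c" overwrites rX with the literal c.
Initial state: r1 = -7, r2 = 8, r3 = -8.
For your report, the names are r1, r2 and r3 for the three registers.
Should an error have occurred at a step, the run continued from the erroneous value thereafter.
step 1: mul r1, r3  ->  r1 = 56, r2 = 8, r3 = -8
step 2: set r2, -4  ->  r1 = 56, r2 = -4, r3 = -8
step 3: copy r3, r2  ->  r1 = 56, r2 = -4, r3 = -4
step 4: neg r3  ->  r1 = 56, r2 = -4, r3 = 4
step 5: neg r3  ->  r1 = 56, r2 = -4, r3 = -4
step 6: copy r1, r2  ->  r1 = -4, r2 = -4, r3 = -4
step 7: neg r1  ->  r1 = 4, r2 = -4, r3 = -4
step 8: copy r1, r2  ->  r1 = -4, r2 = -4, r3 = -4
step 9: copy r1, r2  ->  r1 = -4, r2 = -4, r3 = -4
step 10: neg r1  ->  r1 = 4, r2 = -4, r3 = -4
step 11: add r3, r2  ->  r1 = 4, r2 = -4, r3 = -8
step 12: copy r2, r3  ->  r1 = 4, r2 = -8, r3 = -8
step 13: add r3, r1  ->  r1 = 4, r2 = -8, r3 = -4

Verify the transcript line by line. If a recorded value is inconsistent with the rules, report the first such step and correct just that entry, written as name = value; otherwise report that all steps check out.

no error

Step 1: r1 = -7 * -8 = 56 — same as recorded.
Step 2: r2 = -4 — no discrepancy.
Step 3: r3 = -4 — matches.
Step 4: r3 = -(-4) = 4 — consistent with the transcript.
Step 5: r3 = -(4) = -4 — in agreement.
Step 6: r1 = -4 — in agreement.
Step 7: r1 = -(-4) = 4 — in agreement.
Step 8: r1 = -4 — matches.
Step 9: r1 = -4 — same as recorded.
Step 10: r1 = -(-4) = 4 — matches.
Step 11: r3 = -4 + -4 = -8 — in agreement.
Step 12: r2 = -8 — verified.
Step 13: r3 = -8 + 4 = -4 — matches.
All steps check out; nothing to correct.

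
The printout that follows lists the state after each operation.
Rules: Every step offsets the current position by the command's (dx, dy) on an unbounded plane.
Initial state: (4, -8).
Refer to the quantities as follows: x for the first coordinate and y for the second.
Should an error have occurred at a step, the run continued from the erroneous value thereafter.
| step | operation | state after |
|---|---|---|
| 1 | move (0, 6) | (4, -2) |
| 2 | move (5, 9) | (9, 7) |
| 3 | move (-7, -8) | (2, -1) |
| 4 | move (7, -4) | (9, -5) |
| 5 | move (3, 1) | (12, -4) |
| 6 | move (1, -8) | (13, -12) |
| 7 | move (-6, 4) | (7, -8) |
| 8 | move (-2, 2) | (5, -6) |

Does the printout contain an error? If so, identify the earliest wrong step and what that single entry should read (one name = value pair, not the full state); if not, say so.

no error

Step 1: x = 4 + (0) = 4, y = -8 + (6) = -2 — confirmed correct.
Step 2: x = 4 + (5) = 9, y = -2 + (9) = 7 — confirmed correct.
Step 3: x = 9 + (-7) = 2, y = 7 + (-8) = -1 — agrees with the printout.
Step 4: x = 2 + (7) = 9, y = -1 + (-4) = -5 — matches.
Step 5: x = 9 + (3) = 12, y = -5 + (1) = -4 — verified.
Step 6: x = 12 + (1) = 13, y = -4 + (-8) = -12 — in agreement.
Step 7: x = 13 + (-6) = 7, y = -12 + (4) = -8 — confirmed correct.
Step 8: x = 7 + (-2) = 5, y = -8 + (2) = -6 — matches.
Every step is consistent.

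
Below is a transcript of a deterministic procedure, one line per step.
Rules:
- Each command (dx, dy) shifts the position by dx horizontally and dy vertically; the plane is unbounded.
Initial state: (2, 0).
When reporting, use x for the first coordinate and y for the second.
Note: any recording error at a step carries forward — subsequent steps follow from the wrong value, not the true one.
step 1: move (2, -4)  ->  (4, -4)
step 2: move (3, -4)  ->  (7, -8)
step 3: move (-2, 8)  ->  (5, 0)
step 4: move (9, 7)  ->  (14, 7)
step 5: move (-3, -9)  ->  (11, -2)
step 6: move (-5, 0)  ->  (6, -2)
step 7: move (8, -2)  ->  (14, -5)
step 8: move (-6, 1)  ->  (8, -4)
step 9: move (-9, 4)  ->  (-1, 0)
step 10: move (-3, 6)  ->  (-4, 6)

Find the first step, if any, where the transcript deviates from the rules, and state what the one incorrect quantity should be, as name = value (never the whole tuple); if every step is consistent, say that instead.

step 7, y = -4

Recomputing the run from the initial state:
step 1: x = 4, y = -4
step 2: x = 7, y = -8
step 3: x = 5, y = 0
step 4: x = 14, y = 7
step 5: x = 11, y = -2
step 6: x = 6, y = -2
step 7: x = 14, y = -4
step 8: x = 8, y = -3
step 9: x = -1, y = 1
step 10: x = -4, y = 7
The first disagreement with the transcript is at step 7, where the value should be y = -4.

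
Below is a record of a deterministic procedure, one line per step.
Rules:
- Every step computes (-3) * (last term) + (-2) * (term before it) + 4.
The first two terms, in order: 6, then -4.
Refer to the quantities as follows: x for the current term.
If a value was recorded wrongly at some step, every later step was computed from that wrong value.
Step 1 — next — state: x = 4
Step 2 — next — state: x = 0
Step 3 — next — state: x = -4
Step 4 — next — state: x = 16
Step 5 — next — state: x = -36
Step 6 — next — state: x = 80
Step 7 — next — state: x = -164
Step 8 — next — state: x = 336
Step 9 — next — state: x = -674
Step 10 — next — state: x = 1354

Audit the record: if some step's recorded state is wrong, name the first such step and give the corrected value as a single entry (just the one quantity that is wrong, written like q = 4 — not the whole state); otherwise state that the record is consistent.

step 9, x = -676

Step 1: x = -3*(-4) + (-2)*(6) + (4) = 4 — verified.
Step 2: x = -3*(4) + (-2)*(-4) + (4) = 0 — verified.
Step 3: x = -3*(0) + (-2)*(4) + (4) = -4 — no discrepancy.
Step 4: x = -3*(-4) + (-2)*(0) + (4) = 16 — confirmed correct.
Step 5: x = -3*(16) + (-2)*(-4) + (4) = -36 — confirmed correct.
Step 6: x = -3*(-36) + (-2)*(16) + (4) = 80 — exactly as logged.
Step 7: x = -3*(80) + (-2)*(-36) + (4) = -164 — checks out.
Step 8: x = -3*(-164) + (-2)*(80) + (4) = 336 — confirmed correct.
Step 9: x = -3*(336) + (-2)*(-164) + (4) = -676 — the entry is off here.
The audit stops at step 9: the recorded entry is wrong and should be x = -676.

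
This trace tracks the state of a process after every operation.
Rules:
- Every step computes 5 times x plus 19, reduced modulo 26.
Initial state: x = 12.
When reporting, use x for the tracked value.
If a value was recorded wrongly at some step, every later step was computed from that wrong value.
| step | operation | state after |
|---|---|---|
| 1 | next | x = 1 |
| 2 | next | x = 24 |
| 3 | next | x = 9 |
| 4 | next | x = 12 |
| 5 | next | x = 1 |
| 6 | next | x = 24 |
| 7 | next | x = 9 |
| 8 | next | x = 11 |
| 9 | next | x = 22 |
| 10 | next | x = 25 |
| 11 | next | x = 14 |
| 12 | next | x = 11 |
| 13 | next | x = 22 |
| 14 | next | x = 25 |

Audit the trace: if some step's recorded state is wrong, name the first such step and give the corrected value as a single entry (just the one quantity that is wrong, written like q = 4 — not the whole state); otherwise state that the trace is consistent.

step 8, x = 12

step 1: x = (5*12 + 19) mod 26 = 1 -> checks out
step 2: x = (5*1 + 19) mod 26 = 24 -> checks out
step 3: x = (5*24 + 19) mod 26 = 9 -> no discrepancy
step 4: x = (5*9 + 19) mod 26 = 12 -> in agreement
step 5: x = (5*12 + 19) mod 26 = 1 -> checks out
step 6: x = (5*1 + 19) mod 26 = 24 -> exactly as logged
step 7: x = (5*24 + 19) mod 26 = 9 -> no discrepancy
step 8: x = (5*9 + 19) mod 26 = 12 -> the entry is off here
First deviation found at step 8; the corrected entry is x = 12.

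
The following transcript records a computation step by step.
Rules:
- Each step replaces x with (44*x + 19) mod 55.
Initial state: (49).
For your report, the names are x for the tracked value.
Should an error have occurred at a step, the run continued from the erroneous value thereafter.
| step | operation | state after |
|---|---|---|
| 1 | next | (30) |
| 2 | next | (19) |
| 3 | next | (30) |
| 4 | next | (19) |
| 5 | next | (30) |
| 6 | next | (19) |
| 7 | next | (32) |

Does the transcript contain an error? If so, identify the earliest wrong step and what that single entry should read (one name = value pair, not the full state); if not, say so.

step 1: x = (44*49 + 19) mod 55 = 30 -> consistent with the transcript
step 2: x = (44*30 + 19) mod 55 = 19 -> consistent with the transcript
step 3: x = (44*19 + 19) mod 55 = 30 -> consistent with the transcript
step 4: x = (44*30 + 19) mod 55 = 19 -> in agreement
step 5: x = (44*19 + 19) mod 55 = 30 -> matches
step 6: x = (44*30 + 19) mod 55 = 19 -> same as recorded
step 7: x = (44*19 + 19) mod 55 = 30 -> first mismatch against the transcript
That makes step 7 the first incorrect line — x = 30 is what it should show.

step 7, x = 30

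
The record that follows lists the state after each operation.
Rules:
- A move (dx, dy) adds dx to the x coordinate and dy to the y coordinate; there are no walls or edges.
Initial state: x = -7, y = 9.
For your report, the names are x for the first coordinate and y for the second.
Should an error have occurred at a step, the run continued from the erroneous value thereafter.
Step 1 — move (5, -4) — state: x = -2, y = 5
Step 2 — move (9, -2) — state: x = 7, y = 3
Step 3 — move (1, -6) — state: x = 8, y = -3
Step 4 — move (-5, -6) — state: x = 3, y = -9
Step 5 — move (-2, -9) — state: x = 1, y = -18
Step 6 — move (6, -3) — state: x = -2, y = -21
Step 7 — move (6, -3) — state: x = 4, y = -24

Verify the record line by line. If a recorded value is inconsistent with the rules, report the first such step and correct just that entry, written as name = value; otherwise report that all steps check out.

1. x = -7 + (5) = -2, y = 9 + (-4) = 5 (checks out)
2. x = -2 + (9) = 7, y = 5 + (-2) = 3 (exactly as logged)
3. x = 7 + (1) = 8, y = 3 + (-6) = -3 (confirmed correct)
4. x = 8 + (-5) = 3, y = -3 + (-6) = -9 (agrees with the record)
5. x = 3 + (-2) = 1, y = -9 + (-9) = -18 (no discrepancy)
6. x = 1 + (6) = 7, y = -18 + (-3) = -21 (this is not what the record shows)
First deviation found at step 6; the corrected entry is x = 7.

step 6, x = 7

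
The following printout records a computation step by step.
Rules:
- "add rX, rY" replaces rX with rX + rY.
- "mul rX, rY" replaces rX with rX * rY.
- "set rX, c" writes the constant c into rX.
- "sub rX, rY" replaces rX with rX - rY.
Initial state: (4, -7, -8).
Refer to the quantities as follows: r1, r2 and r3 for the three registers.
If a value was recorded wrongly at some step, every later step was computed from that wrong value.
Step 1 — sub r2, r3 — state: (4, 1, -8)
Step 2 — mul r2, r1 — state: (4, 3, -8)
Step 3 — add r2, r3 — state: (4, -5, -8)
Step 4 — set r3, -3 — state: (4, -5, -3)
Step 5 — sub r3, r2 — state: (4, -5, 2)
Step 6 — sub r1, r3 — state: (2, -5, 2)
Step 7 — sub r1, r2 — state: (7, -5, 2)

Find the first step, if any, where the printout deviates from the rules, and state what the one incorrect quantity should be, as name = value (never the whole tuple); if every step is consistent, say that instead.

step 1: r2 = -7 - -8 = 1 -> in agreement
step 2: r2 = 1 * 4 = 4 -> this is not what the printout shows
The earliest wrong entry is at step 2: it should read r2 = 4.

step 2, r2 = 4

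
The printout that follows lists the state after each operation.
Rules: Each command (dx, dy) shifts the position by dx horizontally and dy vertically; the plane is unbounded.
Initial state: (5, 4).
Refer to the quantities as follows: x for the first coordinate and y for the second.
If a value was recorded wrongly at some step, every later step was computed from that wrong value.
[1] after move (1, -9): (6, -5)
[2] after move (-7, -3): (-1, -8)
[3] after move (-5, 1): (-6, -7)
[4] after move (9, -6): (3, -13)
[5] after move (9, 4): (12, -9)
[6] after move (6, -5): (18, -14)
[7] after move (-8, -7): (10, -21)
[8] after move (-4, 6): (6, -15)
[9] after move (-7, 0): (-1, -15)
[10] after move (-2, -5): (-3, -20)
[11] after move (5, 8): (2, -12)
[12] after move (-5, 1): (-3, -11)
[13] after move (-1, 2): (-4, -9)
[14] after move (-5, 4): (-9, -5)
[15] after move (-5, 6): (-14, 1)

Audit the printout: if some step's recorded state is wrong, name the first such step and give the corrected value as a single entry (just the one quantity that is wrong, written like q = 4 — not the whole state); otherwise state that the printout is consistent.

no error

1. x = 5 + (1) = 6, y = 4 + (-9) = -5 (checks out)
2. x = 6 + (-7) = -1, y = -5 + (-3) = -8 (exactly as logged)
3. x = -1 + (-5) = -6, y = -8 + (1) = -7 (verified)
4. x = -6 + (9) = 3, y = -7 + (-6) = -13 (no discrepancy)
5. x = 3 + (9) = 12, y = -13 + (4) = -9 (exactly as logged)
6. x = 12 + (6) = 18, y = -9 + (-5) = -14 (matches)
7. x = 18 + (-8) = 10, y = -14 + (-7) = -21 (in agreement)
8. x = 10 + (-4) = 6, y = -21 + (6) = -15 (consistent with the printout)
9. x = 6 + (-7) = -1, y = -15 + (0) = -15 (matches)
10. x = -1 + (-2) = -3, y = -15 + (-5) = -20 (same as recorded)
11. x = -3 + (5) = 2, y = -20 + (8) = -12 (no discrepancy)
12. x = 2 + (-5) = -3, y = -12 + (1) = -11 (verified)
13. x = -3 + (-1) = -4, y = -11 + (2) = -9 (consistent with the printout)
14. x = -4 + (-5) = -9, y = -9 + (4) = -5 (in agreement)
15. x = -9 + (-5) = -14, y = -5 + (6) = 1 (same as recorded)
All entries verified; no error found.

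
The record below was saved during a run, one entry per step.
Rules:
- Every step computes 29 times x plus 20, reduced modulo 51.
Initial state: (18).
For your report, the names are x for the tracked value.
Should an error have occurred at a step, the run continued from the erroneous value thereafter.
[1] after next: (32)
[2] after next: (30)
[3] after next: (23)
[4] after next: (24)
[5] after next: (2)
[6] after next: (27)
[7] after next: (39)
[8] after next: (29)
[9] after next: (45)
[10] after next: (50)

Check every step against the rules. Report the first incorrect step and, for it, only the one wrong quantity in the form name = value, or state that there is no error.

step 7, x = 38

step 1: x = (29*18 + 20) mod 51 = 32 -> no discrepancy
step 2: x = (29*32 + 20) mod 51 = 30 -> consistent with the record
step 3: x = (29*30 + 20) mod 51 = 23 -> exactly as logged
step 4: x = (29*23 + 20) mod 51 = 24 -> consistent with the record
step 5: x = (29*24 + 20) mod 51 = 2 -> in agreement
step 6: x = (29*2 + 20) mod 51 = 27 -> confirmed correct
step 7: x = (29*27 + 20) mod 51 = 38 -> the entry is off here
First incorrect step: 7; the correct value is x = 38.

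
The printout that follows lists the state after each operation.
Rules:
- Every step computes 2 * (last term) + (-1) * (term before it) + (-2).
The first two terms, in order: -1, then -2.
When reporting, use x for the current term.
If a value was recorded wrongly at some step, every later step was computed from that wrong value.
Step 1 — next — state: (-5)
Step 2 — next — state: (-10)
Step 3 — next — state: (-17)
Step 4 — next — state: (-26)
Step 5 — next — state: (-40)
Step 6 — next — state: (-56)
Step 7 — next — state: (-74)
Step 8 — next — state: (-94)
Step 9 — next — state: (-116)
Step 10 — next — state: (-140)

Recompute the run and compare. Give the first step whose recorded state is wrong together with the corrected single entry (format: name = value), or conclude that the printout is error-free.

Recomputing the run from the initial state:
step 1: x = -5
step 2: x = -10
step 3: x = -17
step 4: x = -26
step 5: x = -37
step 6: x = -50
step 7: x = -65
step 8: x = -82
step 9: x = -101
step 10: x = -122
The first disagreement with the printout is at step 5, where the value should be x = -37.

step 5, x = -37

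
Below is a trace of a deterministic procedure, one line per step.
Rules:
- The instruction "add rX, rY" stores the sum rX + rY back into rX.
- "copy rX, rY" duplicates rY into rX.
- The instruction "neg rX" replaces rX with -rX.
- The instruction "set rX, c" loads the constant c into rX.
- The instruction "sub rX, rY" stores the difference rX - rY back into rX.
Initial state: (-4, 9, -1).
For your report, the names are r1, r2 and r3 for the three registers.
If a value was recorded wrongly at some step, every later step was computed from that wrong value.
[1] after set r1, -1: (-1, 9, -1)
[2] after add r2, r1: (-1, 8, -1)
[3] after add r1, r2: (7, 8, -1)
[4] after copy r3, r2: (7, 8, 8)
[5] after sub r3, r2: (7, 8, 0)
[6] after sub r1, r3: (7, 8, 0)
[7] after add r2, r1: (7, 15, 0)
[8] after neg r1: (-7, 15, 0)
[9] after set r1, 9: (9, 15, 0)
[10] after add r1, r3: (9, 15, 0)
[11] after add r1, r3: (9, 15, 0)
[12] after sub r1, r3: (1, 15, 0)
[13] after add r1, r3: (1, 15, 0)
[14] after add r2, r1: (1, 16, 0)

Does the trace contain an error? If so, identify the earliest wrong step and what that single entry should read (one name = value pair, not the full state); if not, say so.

step 12, r1 = 9

Recomputing the run from the initial state:
step 1: r1 = -1, r2 = 9, r3 = -1
step 2: r1 = -1, r2 = 8, r3 = -1
step 3: r1 = 7, r2 = 8, r3 = -1
step 4: r1 = 7, r2 = 8, r3 = 8
step 5: r1 = 7, r2 = 8, r3 = 0
step 6: r1 = 7, r2 = 8, r3 = 0
step 7: r1 = 7, r2 = 15, r3 = 0
step 8: r1 = -7, r2 = 15, r3 = 0
step 9: r1 = 9, r2 = 15, r3 = 0
step 10: r1 = 9, r2 = 15, r3 = 0
step 11: r1 = 9, r2 = 15, r3 = 0
step 12: r1 = 9, r2 = 15, r3 = 0
step 13: r1 = 9, r2 = 15, r3 = 0
step 14: r1 = 9, r2 = 24, r3 = 0
The first disagreement with the trace is at step 12, where the value should be r1 = 9.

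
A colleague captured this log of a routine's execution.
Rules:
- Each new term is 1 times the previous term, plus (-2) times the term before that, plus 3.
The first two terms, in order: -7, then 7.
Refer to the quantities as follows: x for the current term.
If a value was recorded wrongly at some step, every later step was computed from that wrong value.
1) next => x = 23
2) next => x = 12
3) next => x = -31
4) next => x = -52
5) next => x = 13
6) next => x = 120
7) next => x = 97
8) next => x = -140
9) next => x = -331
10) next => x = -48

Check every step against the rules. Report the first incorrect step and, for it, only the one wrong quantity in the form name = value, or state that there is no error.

step 1, x = 24

Recomputing the run from the initial state:
step 1: x = 24
step 2: x = 13
step 3: x = -32
step 4: x = -55
step 5: x = 12
step 6: x = 125
step 7: x = 104
step 8: x = -143
step 9: x = -348
step 10: x = -59
The first disagreement with the log is at step 1, where the value should be x = 24.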